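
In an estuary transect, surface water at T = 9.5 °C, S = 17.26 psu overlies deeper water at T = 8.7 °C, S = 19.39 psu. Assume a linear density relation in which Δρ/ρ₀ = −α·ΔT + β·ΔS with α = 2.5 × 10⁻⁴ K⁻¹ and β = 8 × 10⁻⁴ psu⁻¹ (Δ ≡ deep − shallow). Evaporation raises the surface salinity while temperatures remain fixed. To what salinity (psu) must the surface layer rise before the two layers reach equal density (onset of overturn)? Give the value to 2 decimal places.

19.64 psu

Neutral buoyancy requires −α(T_deep − T_surf) + β(S_deep − S_surf′) = 0.
S_surf′ = S_deep − (α/β)·ΔT = 19.39 − (2.5 × 10⁻⁴/8 × 10⁻⁴)·(-0.8) = 19.6400 psu.
Increase required: 19.6400 − 17.26 = 2.3800 psu.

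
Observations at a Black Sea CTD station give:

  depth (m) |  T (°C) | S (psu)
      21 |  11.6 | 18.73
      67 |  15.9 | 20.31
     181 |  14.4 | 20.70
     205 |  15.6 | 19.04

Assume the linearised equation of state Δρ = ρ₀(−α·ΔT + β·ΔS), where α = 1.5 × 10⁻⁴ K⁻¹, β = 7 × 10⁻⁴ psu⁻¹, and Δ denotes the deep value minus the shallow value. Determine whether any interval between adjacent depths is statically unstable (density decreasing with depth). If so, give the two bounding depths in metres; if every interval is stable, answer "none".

181–205 m

Evaluate Δρ/ρ₀ = −αΔT + βΔS across each adjacent pair:
  21–67 m: −αΔT+βΔS = −(1.5 × 10⁻⁴)(+4.3)+(7 × 10⁻⁴)(+1.58) = 4.6 × 10⁻⁴ → stable
  67–181 m: −αΔT+βΔS = −(1.5 × 10⁻⁴)(-1.5)+(7 × 10⁻⁴)(+0.39) = 5.0 × 10⁻⁴ → stable
  181–205 m: −αΔT+βΔS = −(1.5 × 10⁻⁴)(+1.2)+(7 × 10⁻⁴)(-1.66) = -1.3 × 10⁻³ → UNSTABLE
The 181–205 m interval has Δρ < 0: lighter water underlies denser water.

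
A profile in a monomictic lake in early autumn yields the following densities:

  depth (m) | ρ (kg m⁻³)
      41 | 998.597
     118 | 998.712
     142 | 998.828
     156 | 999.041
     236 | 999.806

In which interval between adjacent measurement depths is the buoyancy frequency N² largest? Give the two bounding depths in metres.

142–156 m

Compute the density gradient over each adjacent pair:
  41–118 m: Δρ/Δz = 0.115/77 = 1.5 × 10⁻³ kg m⁻⁴
  118–142 m: Δρ/Δz = 0.116/24 = 4.8 × 10⁻³ kg m⁻⁴
  142–156 m: Δρ/Δz = 0.213/14 = 0.015 kg m⁻⁴
  156–236 m: Δρ/Δz = 0.765/80 = 9.6 × 10⁻³ kg m⁻⁴
The largest gradient is in the 142–156 m interval — the pycnocline.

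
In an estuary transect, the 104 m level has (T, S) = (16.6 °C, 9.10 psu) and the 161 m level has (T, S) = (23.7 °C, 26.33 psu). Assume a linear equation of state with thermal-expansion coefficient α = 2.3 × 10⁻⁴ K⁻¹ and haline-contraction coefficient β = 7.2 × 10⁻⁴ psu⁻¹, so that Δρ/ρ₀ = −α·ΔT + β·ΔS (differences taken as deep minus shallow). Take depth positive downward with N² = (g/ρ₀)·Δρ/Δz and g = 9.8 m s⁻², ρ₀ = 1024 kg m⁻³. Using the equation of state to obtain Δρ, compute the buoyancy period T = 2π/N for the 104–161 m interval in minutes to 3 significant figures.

2.43 min

ΔT = +7.1 K, ΔS = +17.23 psu (deep − shallow).
Δρ/ρ₀ = −αΔT + βΔS = -1.633 × 10⁻³ + 0.0124056 = 0.0107726, so Δρ ≈ 11.03 kg m⁻³.
N² = (g/ρ₀)·Δρ/Δz = g·(Δρ/ρ₀)/Δz = 9.8 × 0.0107726 / 57 = 1.8521 × 10⁻³ s⁻².
N = √(1.8521 × 10⁻³) = 0.043036 rad s⁻¹ → T = 2π/N = 146.00 s = 2.4333 min ≈ 2.43 min.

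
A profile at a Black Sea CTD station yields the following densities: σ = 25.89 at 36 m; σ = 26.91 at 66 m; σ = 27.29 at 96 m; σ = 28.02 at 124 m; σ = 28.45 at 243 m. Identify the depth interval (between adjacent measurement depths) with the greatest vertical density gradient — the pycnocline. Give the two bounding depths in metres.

36–66 m

Compute the density gradient over each adjacent pair:
  36–66 m: Δρ/Δz = 1.02/30 = 0.034 kg m⁻⁴
  66–96 m: Δρ/Δz = 0.38/30 = 0.013 kg m⁻⁴
  96–124 m: Δρ/Δz = 0.73/28 = 0.026 kg m⁻⁴
  124–243 m: Δρ/Δz = 0.43/119 = 3.6 × 10⁻³ kg m⁻⁴
The largest gradient is in the 36–66 m interval — the pycnocline.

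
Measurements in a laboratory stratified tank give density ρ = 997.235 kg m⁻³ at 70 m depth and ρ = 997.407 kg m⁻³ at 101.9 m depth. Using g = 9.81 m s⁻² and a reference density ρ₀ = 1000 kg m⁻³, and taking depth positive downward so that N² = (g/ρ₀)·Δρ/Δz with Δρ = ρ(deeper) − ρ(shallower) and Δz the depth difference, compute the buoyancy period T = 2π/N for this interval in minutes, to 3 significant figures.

Δρ = 997.407 − 997.235 = 0.172 kg m⁻³ over Δz = 101.9 − 70 = 31.9 m.
N² = (9.81/1000) × (0.172/31.9) = 5.2894 × 10⁻⁵ s⁻².
N = √(5.2894 × 10⁻⁵) = 7.2728 × 10⁻³ rad s⁻¹, so T = 2π/N = 863.93 s = 14.399 min ≈ 14.4 min.
A positive N² confirms static stability across the interval.

14.4 min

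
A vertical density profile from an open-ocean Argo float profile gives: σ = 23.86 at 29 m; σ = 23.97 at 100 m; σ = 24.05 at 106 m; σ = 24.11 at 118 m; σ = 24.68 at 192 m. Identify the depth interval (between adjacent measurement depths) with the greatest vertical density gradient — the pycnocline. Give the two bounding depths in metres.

100–106 m

Compute the density gradient over each adjacent pair:
  29–100 m: Δρ/Δz = 0.11/71 = 1.5 × 10⁻³ kg m⁻⁴
  100–106 m: Δρ/Δz = 0.08/6 = 0.013 kg m⁻⁴
  106–118 m: Δρ/Δz = 0.06/12 = 5.0 × 10⁻³ kg m⁻⁴
  118–192 m: Δρ/Δz = 0.57/74 = 7.7 × 10⁻³ kg m⁻⁴
The largest gradient is in the 100–106 m interval — the pycnocline.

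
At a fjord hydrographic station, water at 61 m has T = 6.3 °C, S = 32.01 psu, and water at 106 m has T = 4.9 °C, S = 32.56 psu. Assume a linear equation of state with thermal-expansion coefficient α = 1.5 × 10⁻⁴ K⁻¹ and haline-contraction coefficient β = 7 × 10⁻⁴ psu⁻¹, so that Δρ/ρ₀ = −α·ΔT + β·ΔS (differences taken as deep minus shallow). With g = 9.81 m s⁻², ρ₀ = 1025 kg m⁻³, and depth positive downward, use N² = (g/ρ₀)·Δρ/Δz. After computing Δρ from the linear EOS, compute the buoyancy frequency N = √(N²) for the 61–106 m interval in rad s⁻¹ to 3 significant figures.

ΔT = -1.4 K, ΔS = +0.55 psu (deep − shallow).
Δρ/ρ₀ = −αΔT + βΔS = 2.10 × 10⁻⁴ + 3.85 × 10⁻⁴ = 5.95 × 10⁻⁴, so Δρ ≈ 0.6099 kg m⁻³.
N² = (g/ρ₀)·Δρ/Δz = g·(Δρ/ρ₀)/Δz = 9.81 × 5.95 × 10⁻⁴ / 45 = 1.2971 × 10⁻⁴ s⁻².
N = √(1.2971 × 10⁻⁴) = 0.011389 rad s⁻¹ ≈ 0.0114 rad s⁻¹.

0.0114 rad s⁻¹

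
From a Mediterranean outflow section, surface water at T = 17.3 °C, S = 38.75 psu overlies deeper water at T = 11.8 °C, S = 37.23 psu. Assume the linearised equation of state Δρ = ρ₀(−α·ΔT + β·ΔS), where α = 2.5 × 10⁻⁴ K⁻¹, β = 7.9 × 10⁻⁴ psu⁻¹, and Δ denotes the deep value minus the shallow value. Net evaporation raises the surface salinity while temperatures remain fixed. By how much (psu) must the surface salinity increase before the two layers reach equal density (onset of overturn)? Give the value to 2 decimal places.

0.22 psu

Neutral buoyancy requires −α(T_deep − T_surf) + β(S_deep − S_surf′) = 0.
S_surf′ = S_deep − (α/β)·ΔT = 37.23 − (2.5 × 10⁻⁴/7.9 × 10⁻⁴)·(-5.5) = 38.9705 psu.
Increase required: 38.9705 − 38.75 = 0.2205 psu.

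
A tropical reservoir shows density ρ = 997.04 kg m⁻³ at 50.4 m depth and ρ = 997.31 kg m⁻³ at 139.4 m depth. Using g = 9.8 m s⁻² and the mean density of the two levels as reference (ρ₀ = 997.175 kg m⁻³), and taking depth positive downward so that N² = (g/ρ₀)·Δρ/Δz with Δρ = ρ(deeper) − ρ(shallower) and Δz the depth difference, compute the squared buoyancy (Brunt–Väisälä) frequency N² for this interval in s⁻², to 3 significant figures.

2.98 × 10⁻⁵ s⁻²

Δρ = 997.31 − 997.04 = 0.27 kg m⁻³ over Δz = 139.4 − 50.4 = 89 m.
N² = (9.8/997.175) × (0.27/89) = 2.9815 × 10⁻⁵ s⁻² ≈ 2.98 × 10⁻⁵ s⁻².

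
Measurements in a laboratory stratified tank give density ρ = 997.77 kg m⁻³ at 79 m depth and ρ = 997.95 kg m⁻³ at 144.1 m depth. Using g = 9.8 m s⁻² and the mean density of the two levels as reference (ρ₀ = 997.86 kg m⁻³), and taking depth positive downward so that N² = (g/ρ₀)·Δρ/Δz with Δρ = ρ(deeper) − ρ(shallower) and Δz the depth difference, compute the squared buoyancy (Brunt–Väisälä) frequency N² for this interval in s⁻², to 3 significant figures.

2.72 × 10⁻⁵ s⁻²

Δρ = 997.95 − 997.77 = 0.18 kg m⁻³ over Δz = 144.1 − 79 = 65.1 m.
N² = (9.8/997.86) × (0.18/65.1) = 2.7155 × 10⁻⁵ s⁻² ≈ 2.72 × 10⁻⁵ s⁻².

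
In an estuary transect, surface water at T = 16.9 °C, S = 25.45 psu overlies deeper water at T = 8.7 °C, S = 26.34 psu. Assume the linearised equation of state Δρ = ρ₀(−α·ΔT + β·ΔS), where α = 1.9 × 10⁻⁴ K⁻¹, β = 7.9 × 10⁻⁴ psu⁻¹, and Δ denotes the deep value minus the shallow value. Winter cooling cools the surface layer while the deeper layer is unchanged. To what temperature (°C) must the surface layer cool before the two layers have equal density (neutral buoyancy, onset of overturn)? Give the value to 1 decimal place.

Neutral buoyancy requires Δρ = 0, i.e. −α(T_deep − T_surf′) + β(S_deep − S_surf) = 0.
T_surf′ = T_deep − (β/α)·ΔS = 8.7 − (7.9 × 10⁻⁴/1.9 × 10⁻⁴)·(+0.89) = 4.999 °C.
Cooling required: 16.9 − (4.999) = 11.901 °C.

5.0 °C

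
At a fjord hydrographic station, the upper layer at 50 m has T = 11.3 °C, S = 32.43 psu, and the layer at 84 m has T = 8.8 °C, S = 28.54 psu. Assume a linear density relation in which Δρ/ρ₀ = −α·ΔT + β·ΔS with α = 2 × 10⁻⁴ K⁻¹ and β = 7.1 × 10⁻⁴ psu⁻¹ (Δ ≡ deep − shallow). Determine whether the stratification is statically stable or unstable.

ΔT = 8.8 − 11.3 = -2.5 K and ΔS = 28.54 − 32.43 = -3.89 psu (deep − shallow).
−αΔT = 5.00 × 10⁻⁴; βΔS = -2.7619 × 10⁻³; sum Δρ/ρ₀ = -2.2619 × 10⁻³.
Δρ/ρ₀ < 0, so Δρ < 0: deeper water is lighter → statically unstable; the column would overturn.

unstable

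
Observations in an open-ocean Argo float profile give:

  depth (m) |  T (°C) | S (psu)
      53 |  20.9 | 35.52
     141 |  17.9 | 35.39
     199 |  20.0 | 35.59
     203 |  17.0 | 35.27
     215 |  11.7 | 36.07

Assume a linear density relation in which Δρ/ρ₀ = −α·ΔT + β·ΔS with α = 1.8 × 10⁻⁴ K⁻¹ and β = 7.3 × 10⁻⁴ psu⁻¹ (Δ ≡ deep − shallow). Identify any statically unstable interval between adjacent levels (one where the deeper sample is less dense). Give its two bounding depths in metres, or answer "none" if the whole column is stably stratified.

141–199 m

Evaluate Δρ/ρ₀ = −αΔT + βΔS across each adjacent pair:
  53–141 m: −αΔT+βΔS = −(1.8 × 10⁻⁴)(-3.0)+(7.3 × 10⁻⁴)(-0.13) = 4.5 × 10⁻⁴ → stable
  141–199 m: −αΔT+βΔS = −(1.8 × 10⁻⁴)(+2.1)+(7.3 × 10⁻⁴)(+0.20) = -2.3 × 10⁻⁴ → UNSTABLE
  199–203 m: −αΔT+βΔS = −(1.8 × 10⁻⁴)(-3.0)+(7.3 × 10⁻⁴)(-0.32) = 3.1 × 10⁻⁴ → stable
  203–215 m: −αΔT+βΔS = −(1.8 × 10⁻⁴)(-5.3)+(7.3 × 10⁻⁴)(+0.80) = 1.5 × 10⁻³ → stable
The 141–199 m interval has Δρ < 0: lighter water underlies denser water.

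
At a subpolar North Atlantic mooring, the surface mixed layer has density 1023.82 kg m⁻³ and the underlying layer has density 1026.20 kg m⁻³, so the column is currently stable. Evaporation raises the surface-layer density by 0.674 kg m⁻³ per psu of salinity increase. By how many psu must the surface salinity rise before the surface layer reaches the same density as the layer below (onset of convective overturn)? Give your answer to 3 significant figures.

Density deficit of the surface layer: 1026.20 − 1023.82 = 2.38 kg m⁻³.
Required change = 2.38 / 0.674 = 3.53 psu.

3.53 psu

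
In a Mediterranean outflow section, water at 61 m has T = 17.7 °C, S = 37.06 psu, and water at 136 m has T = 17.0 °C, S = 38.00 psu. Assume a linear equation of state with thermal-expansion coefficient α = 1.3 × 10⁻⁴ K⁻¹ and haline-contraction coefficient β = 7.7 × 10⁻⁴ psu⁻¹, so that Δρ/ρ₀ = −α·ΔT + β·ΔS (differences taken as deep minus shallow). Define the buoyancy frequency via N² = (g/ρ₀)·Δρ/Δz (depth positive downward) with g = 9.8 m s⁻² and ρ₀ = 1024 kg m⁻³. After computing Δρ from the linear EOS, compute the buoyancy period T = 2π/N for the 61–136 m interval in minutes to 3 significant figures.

ΔT = -0.7 K, ΔS = +0.94 psu (deep − shallow).
Δρ/ρ₀ = −αΔT + βΔS = 9.10 × 10⁻⁵ + 7.238 × 10⁻⁴ = 8.148 × 10⁻⁴, so Δρ ≈ 0.8344 kg m⁻³.
N² = (g/ρ₀)·Δρ/Δz = g·(Δρ/ρ₀)/Δz = 9.8 × 8.148 × 10⁻⁴ / 75 = 1.0647 × 10⁻⁴ s⁻².
N = √(1.0647 × 10⁻⁴) = 0.010318 rad s⁻¹ → T = 2π/N = 608.95 s = 10.149 min ≈ 10.1 min.

10.1 min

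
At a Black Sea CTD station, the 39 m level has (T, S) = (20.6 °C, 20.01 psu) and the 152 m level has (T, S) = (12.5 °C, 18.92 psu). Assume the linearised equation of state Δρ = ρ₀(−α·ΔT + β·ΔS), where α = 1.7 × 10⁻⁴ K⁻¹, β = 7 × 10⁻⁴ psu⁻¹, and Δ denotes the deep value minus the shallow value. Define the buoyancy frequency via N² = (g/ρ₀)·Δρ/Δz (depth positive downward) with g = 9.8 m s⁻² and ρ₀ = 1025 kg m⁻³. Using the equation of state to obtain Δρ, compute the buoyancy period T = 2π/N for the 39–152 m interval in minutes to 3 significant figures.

ΔT = -8.1 K, ΔS = -1.09 psu (deep − shallow).
Δρ/ρ₀ = −αΔT + βΔS = 1.377 × 10⁻³ − 7.63 × 10⁻⁴ = 6.14 × 10⁻⁴, so Δρ ≈ 0.6293 kg m⁻³.
N² = (g/ρ₀)·Δρ/Δz = g·(Δρ/ρ₀)/Δz = 9.8 × 6.14 × 10⁻⁴ / 113 = 5.3250 × 10⁻⁵ s⁻².
N = √(5.3250 × 10⁻⁵) = 7.2973 × 10⁻³ rad s⁻¹ → T = 2π/N = 861.03 s = 14.351 min ≈ 14.4 min.

14.4 min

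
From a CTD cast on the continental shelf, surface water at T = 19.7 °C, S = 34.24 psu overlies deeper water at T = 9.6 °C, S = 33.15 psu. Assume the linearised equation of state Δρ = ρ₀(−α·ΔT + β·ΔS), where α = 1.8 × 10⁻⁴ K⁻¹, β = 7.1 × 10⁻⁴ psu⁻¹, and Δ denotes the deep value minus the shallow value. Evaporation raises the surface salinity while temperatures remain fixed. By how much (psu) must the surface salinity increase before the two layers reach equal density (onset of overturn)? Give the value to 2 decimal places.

Neutral buoyancy requires −α(T_deep − T_surf) + β(S_deep − S_surf′) = 0.
S_surf′ = S_deep − (α/β)·ΔT = 33.15 − (1.8 × 10⁻⁴/7.1 × 10⁻⁴)·(-10.1) = 35.7106 psu.
Increase required: 35.7106 − 34.24 = 1.4706 psu.

1.47 psu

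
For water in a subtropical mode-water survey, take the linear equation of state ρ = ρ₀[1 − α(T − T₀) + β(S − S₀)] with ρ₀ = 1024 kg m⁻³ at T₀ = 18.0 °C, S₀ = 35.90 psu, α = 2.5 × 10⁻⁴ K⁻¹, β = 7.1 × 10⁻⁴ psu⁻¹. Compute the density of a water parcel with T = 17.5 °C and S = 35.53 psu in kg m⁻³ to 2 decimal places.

T − T₀ = -0.5 K, S − S₀ = -0.37 psu.
Bracket = 1 − α·(-0.5) + β·(-0.37) = 1 + (-1.377 × 10⁻⁴) = 0.9998623.
ρ = 1024 × 0.9998623 = 1023.86 kg m⁻³.

1023.86 kg m⁻³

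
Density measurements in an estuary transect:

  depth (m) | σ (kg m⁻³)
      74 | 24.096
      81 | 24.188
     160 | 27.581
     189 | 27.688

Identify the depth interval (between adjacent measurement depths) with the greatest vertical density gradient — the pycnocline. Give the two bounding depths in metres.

81–160 m

Compute the density gradient over each adjacent pair:
  74–81 m: Δρ/Δz = 0.092/7 = 0.013 kg m⁻⁴
  81–160 m: Δρ/Δz = 3.393/79 = 0.043 kg m⁻⁴
  160–189 m: Δρ/Δz = 0.107/29 = 3.7 × 10⁻³ kg m⁻⁴
The largest gradient is in the 81–160 m interval — the pycnocline.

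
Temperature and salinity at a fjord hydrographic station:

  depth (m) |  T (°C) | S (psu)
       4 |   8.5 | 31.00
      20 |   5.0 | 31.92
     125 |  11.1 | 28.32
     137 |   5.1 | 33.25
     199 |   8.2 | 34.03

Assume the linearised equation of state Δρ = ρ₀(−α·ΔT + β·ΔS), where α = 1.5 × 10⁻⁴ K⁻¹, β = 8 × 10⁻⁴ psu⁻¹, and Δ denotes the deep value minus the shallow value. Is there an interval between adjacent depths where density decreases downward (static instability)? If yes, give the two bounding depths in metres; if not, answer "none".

20–125 m

Evaluate Δρ/ρ₀ = −αΔT + βΔS across each adjacent pair:
  4–20 m: −αΔT+βΔS = −(1.5 × 10⁻⁴)(-3.5)+(8 × 10⁻⁴)(+0.92) = 1.3 × 10⁻³ → stable
  20–125 m: −αΔT+βΔS = −(1.5 × 10⁻⁴)(+6.1)+(8 × 10⁻⁴)(-3.60) = -3.8 × 10⁻³ → UNSTABLE
  125–137 m: −αΔT+βΔS = −(1.5 × 10⁻⁴)(-6.0)+(8 × 10⁻⁴)(+4.93) = 4.8 × 10⁻³ → stable
  137–199 m: −αΔT+βΔS = −(1.5 × 10⁻⁴)(+3.1)+(8 × 10⁻⁴)(+0.78) = 1.6 × 10⁻⁴ → stable
The 20–125 m interval has Δρ < 0: lighter water underlies denser water.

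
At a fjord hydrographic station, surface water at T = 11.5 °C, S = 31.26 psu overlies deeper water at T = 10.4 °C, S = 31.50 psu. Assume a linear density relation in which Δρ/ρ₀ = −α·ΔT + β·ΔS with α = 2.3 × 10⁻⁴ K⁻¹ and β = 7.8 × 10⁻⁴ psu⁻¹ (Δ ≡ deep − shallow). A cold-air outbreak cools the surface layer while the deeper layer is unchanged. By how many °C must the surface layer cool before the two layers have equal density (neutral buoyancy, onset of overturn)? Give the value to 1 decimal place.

Neutral buoyancy requires Δρ = 0, i.e. −α(T_deep − T_surf′) + β(S_deep − S_surf) = 0.
T_surf′ = T_deep − (β/α)·ΔS = 10.4 − (7.8 × 10⁻⁴/2.3 × 10⁻⁴)·(+0.24) = 9.586 °C.
Cooling required: 11.5 − (9.586) = 1.914 °C.

1.9 °C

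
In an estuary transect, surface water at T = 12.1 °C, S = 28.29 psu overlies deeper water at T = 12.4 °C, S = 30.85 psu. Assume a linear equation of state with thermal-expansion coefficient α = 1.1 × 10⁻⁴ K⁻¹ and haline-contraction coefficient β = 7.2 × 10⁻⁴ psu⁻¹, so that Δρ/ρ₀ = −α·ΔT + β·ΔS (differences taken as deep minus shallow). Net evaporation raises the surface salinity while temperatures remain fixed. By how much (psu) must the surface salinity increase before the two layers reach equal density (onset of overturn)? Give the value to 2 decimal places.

2.51 psu

Neutral buoyancy requires −α(T_deep − T_surf) + β(S_deep − S_surf′) = 0.
S_surf′ = S_deep − (α/β)·ΔT = 30.85 − (1.1 × 10⁻⁴/7.2 × 10⁻⁴)·(+0.3) = 30.8042 psu.
Increase required: 30.8042 − 28.29 = 2.5142 psu.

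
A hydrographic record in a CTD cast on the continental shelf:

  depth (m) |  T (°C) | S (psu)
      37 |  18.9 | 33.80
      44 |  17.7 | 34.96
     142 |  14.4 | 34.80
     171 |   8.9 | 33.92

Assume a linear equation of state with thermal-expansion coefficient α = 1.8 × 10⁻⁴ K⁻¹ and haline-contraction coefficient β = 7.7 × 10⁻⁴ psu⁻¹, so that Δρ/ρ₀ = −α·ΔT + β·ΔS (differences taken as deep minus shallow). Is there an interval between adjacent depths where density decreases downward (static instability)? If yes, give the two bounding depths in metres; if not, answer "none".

Evaluate Δρ/ρ₀ = −αΔT + βΔS across each adjacent pair:
  37–44 m: −αΔT+βΔS = −(1.8 × 10⁻⁴)(-1.2)+(7.7 × 10⁻⁴)(+1.16) = 1.1 × 10⁻³ → stable
  44–142 m: −αΔT+βΔS = −(1.8 × 10⁻⁴)(-3.3)+(7.7 × 10⁻⁴)(-0.16) = 4.7 × 10⁻⁴ → stable
  142–171 m: −αΔT+βΔS = −(1.8 × 10⁻⁴)(-5.5)+(7.7 × 10⁻⁴)(-0.88) = 3.1 × 10⁻⁴ → stable
Every interval has Δρ > 0: the column is stably stratified throughout.

none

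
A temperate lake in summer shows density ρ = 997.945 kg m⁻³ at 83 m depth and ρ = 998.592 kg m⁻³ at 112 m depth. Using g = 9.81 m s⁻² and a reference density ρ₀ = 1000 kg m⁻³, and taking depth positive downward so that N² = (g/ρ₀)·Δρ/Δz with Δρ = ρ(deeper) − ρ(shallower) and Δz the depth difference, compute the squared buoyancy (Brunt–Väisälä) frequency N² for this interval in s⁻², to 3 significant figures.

2.19 × 10⁻⁴ s⁻²

Δρ = 998.592 − 997.945 = 0.647 kg m⁻³ over Δz = 112 − 83 = 29 m.
N² = (9.81/1000) × (0.647/29) = 2.1886 × 10⁻⁴ s⁻² ≈ 2.19 × 10⁻⁴ s⁻².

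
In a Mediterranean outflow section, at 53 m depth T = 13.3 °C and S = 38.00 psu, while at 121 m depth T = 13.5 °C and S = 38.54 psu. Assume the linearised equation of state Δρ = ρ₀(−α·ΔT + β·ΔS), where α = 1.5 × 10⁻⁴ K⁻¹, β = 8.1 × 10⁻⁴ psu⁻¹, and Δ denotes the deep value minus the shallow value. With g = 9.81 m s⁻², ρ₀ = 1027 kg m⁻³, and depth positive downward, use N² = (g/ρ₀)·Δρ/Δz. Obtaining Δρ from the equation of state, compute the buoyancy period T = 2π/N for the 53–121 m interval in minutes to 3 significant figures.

13.7 min

ΔT = +0.2 K, ΔS = +0.54 psu (deep − shallow).
Δρ/ρ₀ = −αΔT + βΔS = -3.00 × 10⁻⁵ + 4.374 × 10⁻⁴ = 4.074 × 10⁻⁴, so Δρ ≈ 0.4184 kg m⁻³.
N² = (g/ρ₀)·Δρ/Δz = g·(Δρ/ρ₀)/Δz = 9.81 × 4.074 × 10⁻⁴ / 68 = 5.8773 × 10⁻⁵ s⁻².
N = √(5.8773 × 10⁻⁵) = 7.6664 × 10⁻³ rad s⁻¹ → T = 2π/N = 819.57 s = 13.660 min ≈ 13.7 min.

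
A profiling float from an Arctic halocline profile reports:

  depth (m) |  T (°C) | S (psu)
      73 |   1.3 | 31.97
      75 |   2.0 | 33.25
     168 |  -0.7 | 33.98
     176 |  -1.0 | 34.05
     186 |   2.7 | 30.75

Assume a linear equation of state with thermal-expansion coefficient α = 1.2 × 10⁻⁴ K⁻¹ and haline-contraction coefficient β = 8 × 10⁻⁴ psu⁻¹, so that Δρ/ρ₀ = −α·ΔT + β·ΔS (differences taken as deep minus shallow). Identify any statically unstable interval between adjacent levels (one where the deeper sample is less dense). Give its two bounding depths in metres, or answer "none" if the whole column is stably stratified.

176–186 m

Evaluate Δρ/ρ₀ = −αΔT + βΔS across each adjacent pair:
  73–75 m: −αΔT+βΔS = −(1.2 × 10⁻⁴)(+0.7)+(8 × 10⁻⁴)(+1.28) = 9.4 × 10⁻⁴ → stable
  75–168 m: −αΔT+βΔS = −(1.2 × 10⁻⁴)(-2.7)+(8 × 10⁻⁴)(+0.73) = 9.1 × 10⁻⁴ → stable
  168–176 m: −αΔT+βΔS = −(1.2 × 10⁻⁴)(-0.3)+(8 × 10⁻⁴)(+0.07) = 9.2 × 10⁻⁵ → stable
  176–186 m: −αΔT+βΔS = −(1.2 × 10⁻⁴)(+3.7)+(8 × 10⁻⁴)(-3.30) = -3.1 × 10⁻³ → UNSTABLE
The 176–186 m interval has Δρ < 0: lighter water underlies denser water.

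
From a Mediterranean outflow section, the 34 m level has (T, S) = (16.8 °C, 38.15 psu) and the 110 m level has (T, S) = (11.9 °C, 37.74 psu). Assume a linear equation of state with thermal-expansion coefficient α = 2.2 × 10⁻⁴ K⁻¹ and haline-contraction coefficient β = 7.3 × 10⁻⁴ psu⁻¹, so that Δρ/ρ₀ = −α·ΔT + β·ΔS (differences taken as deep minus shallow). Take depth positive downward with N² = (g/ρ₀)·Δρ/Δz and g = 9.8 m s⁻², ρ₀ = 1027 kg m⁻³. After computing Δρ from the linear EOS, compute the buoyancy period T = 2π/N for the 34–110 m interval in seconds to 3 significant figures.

627 s

ΔT = -4.9 K, ΔS = -0.41 psu (deep − shallow).
Δρ/ρ₀ = −αΔT + βΔS = 1.078 × 10⁻³ − 2.993 × 10⁻⁴ = 7.787 × 10⁻⁴, so Δρ ≈ 0.7997 kg m⁻³.
N² = (g/ρ₀)·Δρ/Δz = g·(Δρ/ρ₀)/Δz = 9.8 × 7.787 × 10⁻⁴ / 76 = 1.0041 × 10⁻⁴ s⁻².
N = √(1.0041 × 10⁻⁴) = 0.010020 rad s⁻¹ → T = 2π/N = 627.06 s ≈ 627 s.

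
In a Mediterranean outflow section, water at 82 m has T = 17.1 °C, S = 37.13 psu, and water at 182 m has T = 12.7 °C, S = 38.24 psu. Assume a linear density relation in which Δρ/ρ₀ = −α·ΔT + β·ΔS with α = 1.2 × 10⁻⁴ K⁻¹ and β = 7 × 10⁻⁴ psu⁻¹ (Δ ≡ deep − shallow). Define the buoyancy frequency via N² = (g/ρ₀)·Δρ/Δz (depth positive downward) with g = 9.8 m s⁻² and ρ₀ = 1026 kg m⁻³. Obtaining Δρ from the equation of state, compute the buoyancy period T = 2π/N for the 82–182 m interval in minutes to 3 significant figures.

9.26 min

ΔT = -4.4 K, ΔS = +1.11 psu (deep − shallow).
Δρ/ρ₀ = −αΔT + βΔS = 5.28 × 10⁻⁴ + 7.77 × 10⁻⁴ = 1.305 × 10⁻³, so Δρ ≈ 1.339 kg m⁻³.
N² = (g/ρ₀)·Δρ/Δz = g·(Δρ/ρ₀)/Δz = 9.8 × 1.305 × 10⁻³ / 100 = 1.2789 × 10⁻⁴ s⁻².
N = √(1.2789 × 10⁻⁴) = 0.011309 rad s⁻¹ → T = 2π/N = 555.59 s = 9.2598 min ≈ 9.26 min.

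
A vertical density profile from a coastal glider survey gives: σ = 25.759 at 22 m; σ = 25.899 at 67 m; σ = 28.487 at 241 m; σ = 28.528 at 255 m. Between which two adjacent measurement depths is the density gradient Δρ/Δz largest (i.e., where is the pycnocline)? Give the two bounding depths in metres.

67–241 m

Compute the density gradient over each adjacent pair:
  22–67 m: Δρ/Δz = 0.140/45 = 3.1 × 10⁻³ kg m⁻⁴
  67–241 m: Δρ/Δz = 2.588/174 = 0.015 kg m⁻⁴
  241–255 m: Δρ/Δz = 0.041/14 = 2.9 × 10⁻³ kg m⁻⁴
The largest gradient is in the 67–241 m interval — the pycnocline.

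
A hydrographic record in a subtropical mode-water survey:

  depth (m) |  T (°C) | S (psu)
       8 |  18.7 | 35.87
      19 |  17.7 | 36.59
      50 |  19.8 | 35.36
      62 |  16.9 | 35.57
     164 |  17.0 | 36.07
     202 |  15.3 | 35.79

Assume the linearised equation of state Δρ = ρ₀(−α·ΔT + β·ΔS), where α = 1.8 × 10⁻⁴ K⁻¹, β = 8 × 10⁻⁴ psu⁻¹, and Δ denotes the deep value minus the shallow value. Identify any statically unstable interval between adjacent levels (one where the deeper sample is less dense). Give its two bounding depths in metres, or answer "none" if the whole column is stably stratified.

19–50 m

Evaluate Δρ/ρ₀ = −αΔT + βΔS across each adjacent pair:
  8–19 m: −αΔT+βΔS = −(1.8 × 10⁻⁴)(-1.0)+(8 × 10⁻⁴)(+0.72) = 7.6 × 10⁻⁴ → stable
  19–50 m: −αΔT+βΔS = −(1.8 × 10⁻⁴)(+2.1)+(8 × 10⁻⁴)(-1.23) = -1.4 × 10⁻³ → UNSTABLE
  50–62 m: −αΔT+βΔS = −(1.8 × 10⁻⁴)(-2.9)+(8 × 10⁻⁴)(+0.21) = 6.9 × 10⁻⁴ → stable
  62–164 m: −αΔT+βΔS = −(1.8 × 10⁻⁴)(+0.1)+(8 × 10⁻⁴)(+0.50) = 3.8 × 10⁻⁴ → stable
  164–202 m: −αΔT+βΔS = −(1.8 × 10⁻⁴)(-1.7)+(8 × 10⁻⁴)(-0.28) = 8.2 × 10⁻⁵ → stable
The 19–50 m interval has Δρ < 0: lighter water underlies denser water.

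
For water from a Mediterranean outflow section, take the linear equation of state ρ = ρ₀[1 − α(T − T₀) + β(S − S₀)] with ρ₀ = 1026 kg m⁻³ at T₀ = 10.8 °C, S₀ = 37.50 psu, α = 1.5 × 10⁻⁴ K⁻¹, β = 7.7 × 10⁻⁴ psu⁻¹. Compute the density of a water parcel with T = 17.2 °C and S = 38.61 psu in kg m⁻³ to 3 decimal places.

T − T₀ = +6.4 K, S − S₀ = +1.11 psu.
Bracket = 1 − α·(+6.4) + β·(+1.11) = 1 + (-1.053 × 10⁻⁴) = 0.9998947.
ρ = 1026 × 0.9998947 = 1025.892 kg m⁻³.

1025.892 kg m⁻³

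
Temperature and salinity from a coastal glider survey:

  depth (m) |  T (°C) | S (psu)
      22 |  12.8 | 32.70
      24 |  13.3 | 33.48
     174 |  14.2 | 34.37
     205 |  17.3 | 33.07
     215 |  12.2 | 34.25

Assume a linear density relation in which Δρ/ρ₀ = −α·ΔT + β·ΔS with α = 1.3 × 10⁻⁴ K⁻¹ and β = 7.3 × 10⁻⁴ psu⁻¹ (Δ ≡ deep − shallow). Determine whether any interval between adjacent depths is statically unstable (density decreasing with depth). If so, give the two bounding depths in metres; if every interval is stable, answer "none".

Evaluate Δρ/ρ₀ = −αΔT + βΔS across each adjacent pair:
  22–24 m: −αΔT+βΔS = −(1.3 × 10⁻⁴)(+0.5)+(7.3 × 10⁻⁴)(+0.78) = 5.0 × 10⁻⁴ → stable
  24–174 m: −αΔT+βΔS = −(1.3 × 10⁻⁴)(+0.9)+(7.3 × 10⁻⁴)(+0.89) = 5.3 × 10⁻⁴ → stable
  174–205 m: −αΔT+βΔS = −(1.3 × 10⁻⁴)(+3.1)+(7.3 × 10⁻⁴)(-1.30) = -1.4 × 10⁻³ → UNSTABLE
  205–215 m: −αΔT+βΔS = −(1.3 × 10⁻⁴)(-5.1)+(7.3 × 10⁻⁴)(+1.18) = 1.5 × 10⁻³ → stable
The 174–205 m interval has Δρ < 0: lighter water underlies denser water.

174–205 m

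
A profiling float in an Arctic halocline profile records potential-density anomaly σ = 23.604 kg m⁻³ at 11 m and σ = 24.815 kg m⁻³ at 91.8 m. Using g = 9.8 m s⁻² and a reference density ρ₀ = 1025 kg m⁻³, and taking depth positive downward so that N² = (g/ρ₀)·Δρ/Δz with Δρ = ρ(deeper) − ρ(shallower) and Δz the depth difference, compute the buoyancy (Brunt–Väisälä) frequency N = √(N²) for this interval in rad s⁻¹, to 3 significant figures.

Δρ = 1024.815 − 1023.604 = 1.211 kg m⁻³ over Δz = 91.8 − 11 = 80.8 m.
N² = (9.8/1025) × (1.211/80.8) = 1.4330 × 10⁻⁴ s⁻².
N = √(1.4330 × 10⁻⁴) = 0.011971 rad s⁻¹ ≈ 0.0120 rad s⁻¹.

0.0120 rad s⁻¹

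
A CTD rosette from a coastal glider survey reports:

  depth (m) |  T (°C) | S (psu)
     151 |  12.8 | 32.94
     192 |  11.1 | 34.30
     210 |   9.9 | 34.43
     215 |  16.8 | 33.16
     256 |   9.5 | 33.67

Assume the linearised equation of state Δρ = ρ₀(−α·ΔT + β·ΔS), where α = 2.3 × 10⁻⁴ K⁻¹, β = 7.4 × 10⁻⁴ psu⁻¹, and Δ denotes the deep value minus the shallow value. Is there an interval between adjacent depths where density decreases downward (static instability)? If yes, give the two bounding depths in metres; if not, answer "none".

Evaluate Δρ/ρ₀ = −αΔT + βΔS across each adjacent pair:
  151–192 m: −αΔT+βΔS = −(2.3 × 10⁻⁴)(-1.7)+(7.4 × 10⁻⁴)(+1.36) = 1.4 × 10⁻³ → stable
  192–210 m: −αΔT+βΔS = −(2.3 × 10⁻⁴)(-1.2)+(7.4 × 10⁻⁴)(+0.13) = 3.7 × 10⁻⁴ → stable
  210–215 m: −αΔT+βΔS = −(2.3 × 10⁻⁴)(+6.9)+(7.4 × 10⁻⁴)(-1.27) = -2.5 × 10⁻³ → UNSTABLE
  215–256 m: −αΔT+βΔS = −(2.3 × 10⁻⁴)(-7.3)+(7.4 × 10⁻⁴)(+0.51) = 2.1 × 10⁻³ → stable
The 210–215 m interval has Δρ < 0: lighter water underlies denser water.

210–215 m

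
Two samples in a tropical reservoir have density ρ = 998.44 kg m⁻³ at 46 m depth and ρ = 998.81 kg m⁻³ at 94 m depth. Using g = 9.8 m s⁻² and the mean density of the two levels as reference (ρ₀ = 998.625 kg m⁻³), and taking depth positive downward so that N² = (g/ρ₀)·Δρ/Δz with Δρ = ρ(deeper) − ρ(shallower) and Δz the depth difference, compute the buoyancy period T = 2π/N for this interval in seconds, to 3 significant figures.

722 s

Δρ = 998.81 − 998.44 = 0.37 kg m⁻³ over Δz = 94 − 46 = 48 m.
N² = (9.8/998.625) × (0.37/48) = 7.5646 × 10⁻⁵ s⁻².
N = √(7.5646 × 10⁻⁵) = 8.6975 × 10⁻³ rad s⁻¹, so T = 2π/N = 722.41 s ≈ 722 s.
Since Δρ > 0 the layer is stably stratified.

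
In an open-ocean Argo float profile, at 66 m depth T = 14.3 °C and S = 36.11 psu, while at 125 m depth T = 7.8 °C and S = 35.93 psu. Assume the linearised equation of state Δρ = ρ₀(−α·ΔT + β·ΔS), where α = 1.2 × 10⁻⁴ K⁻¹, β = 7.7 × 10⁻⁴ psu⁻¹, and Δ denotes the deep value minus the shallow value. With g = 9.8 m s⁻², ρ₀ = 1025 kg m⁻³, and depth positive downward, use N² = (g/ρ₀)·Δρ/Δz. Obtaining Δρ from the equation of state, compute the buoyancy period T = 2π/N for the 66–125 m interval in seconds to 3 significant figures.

ΔT = -6.5 K, ΔS = -0.18 psu (deep − shallow).
Δρ/ρ₀ = −αΔT + βΔS = 7.80 × 10⁻⁴ − 1.386 × 10⁻⁴ = 6.414 × 10⁻⁴, so Δρ ≈ 0.6574 kg m⁻³.
N² = (g/ρ₀)·Δρ/Δz = g·(Δρ/ρ₀)/Δz = 9.8 × 6.414 × 10⁻⁴ / 59 = 1.0654 × 10⁻⁴ s⁻².
N = √(1.0654 × 10⁻⁴) = 0.010322 rad s⁻¹ → T = 2π/N = 608.72 s ≈ 609 s.

609 s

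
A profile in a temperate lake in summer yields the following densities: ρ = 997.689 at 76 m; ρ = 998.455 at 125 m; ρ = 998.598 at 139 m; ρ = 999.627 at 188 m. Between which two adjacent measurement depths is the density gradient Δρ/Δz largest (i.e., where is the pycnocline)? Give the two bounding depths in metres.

139–188 m

Compute the density gradient over each adjacent pair:
  76–125 m: Δρ/Δz = 0.766/49 = 0.016 kg m⁻⁴
  125–139 m: Δρ/Δz = 0.143/14 = 0.010 kg m⁻⁴
  139–188 m: Δρ/Δz = 1.029/49 = 0.021 kg m⁻⁴
The largest gradient is in the 139–188 m interval — the pycnocline.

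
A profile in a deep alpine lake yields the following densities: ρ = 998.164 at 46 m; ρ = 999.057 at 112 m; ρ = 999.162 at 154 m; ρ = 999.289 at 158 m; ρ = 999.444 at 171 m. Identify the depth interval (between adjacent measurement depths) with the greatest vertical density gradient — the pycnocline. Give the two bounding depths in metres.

154–158 m

Compute the density gradient over each adjacent pair:
  46–112 m: Δρ/Δz = 0.893/66 = 0.014 kg m⁻⁴
  112–154 m: Δρ/Δz = 0.105/42 = 2.5 × 10⁻³ kg m⁻⁴
  154–158 m: Δρ/Δz = 0.127/4 = 0.032 kg m⁻⁴
  158–171 m: Δρ/Δz = 0.155/13 = 0.012 kg m⁻⁴
The largest gradient is in the 154–158 m interval — the pycnocline.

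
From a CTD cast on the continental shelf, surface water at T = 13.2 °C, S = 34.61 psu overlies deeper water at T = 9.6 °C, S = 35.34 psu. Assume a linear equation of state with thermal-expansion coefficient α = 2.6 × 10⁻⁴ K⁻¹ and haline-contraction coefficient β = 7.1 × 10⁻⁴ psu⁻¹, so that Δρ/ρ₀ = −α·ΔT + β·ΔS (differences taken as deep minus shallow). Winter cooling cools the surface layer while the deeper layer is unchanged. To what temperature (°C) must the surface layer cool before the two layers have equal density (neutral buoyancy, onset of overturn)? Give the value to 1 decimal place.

Neutral buoyancy requires Δρ = 0, i.e. −α(T_deep − T_surf′) + β(S_deep − S_surf) = 0.
T_surf′ = T_deep − (β/α)·ΔS = 9.6 − (7.1 × 10⁻⁴/2.6 × 10⁻⁴)·(+0.73) = 7.607 °C.
Cooling required: 13.2 − (7.607) = 5.593 °C.

7.6 °C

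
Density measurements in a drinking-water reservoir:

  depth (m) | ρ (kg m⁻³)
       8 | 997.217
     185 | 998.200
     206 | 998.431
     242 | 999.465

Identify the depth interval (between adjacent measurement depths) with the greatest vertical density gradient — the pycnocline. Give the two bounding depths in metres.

Compute the density gradient over each adjacent pair:
  8–185 m: Δρ/Δz = 0.983/177 = 5.6 × 10⁻³ kg m⁻⁴
  185–206 m: Δρ/Δz = 0.231/21 = 0.011 kg m⁻⁴
  206–242 m: Δρ/Δz = 1.034/36 = 0.029 kg m⁻⁴
The largest gradient is in the 206–242 m interval — the pycnocline.

206–242 m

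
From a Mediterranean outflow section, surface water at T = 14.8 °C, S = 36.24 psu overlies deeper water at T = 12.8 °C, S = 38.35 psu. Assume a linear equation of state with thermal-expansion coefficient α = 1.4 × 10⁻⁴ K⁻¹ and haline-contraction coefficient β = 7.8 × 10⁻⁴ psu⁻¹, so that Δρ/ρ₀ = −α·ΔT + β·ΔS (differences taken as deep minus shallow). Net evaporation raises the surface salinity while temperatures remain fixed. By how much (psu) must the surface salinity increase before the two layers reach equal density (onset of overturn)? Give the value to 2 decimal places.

Neutral buoyancy requires −α(T_deep − T_surf) + β(S_deep − S_surf′) = 0.
S_surf′ = S_deep − (α/β)·ΔT = 38.35 − (1.4 × 10⁻⁴/7.8 × 10⁻⁴)·(-2.0) = 38.7090 psu.
Increase required: 38.7090 − 36.24 = 2.4690 psu.

2.47 psu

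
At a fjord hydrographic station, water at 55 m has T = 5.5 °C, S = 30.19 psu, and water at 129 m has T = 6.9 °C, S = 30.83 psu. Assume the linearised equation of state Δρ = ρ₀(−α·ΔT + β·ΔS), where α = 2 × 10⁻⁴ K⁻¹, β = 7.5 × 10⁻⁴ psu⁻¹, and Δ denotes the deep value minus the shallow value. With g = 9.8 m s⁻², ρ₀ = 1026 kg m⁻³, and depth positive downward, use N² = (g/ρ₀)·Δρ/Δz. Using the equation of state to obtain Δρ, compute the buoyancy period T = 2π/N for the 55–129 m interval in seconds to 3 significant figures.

ΔT = +1.4 K, ΔS = +0.64 psu (deep − shallow).
Δρ/ρ₀ = −αΔT + βΔS = -2.80 × 10⁻⁴ + 4.80 × 10⁻⁴ = 2.00 × 10⁻⁴, so Δρ ≈ 0.2052 kg m⁻³.
N² = (g/ρ₀)·Δρ/Δz = g·(Δρ/ρ₀)/Δz = 9.8 × 2.00 × 10⁻⁴ / 74 = 2.6486 × 10⁻⁵ s⁻².
N = √(2.6486 × 10⁻⁵) = 5.1465 × 10⁻³ rad s⁻¹ → T = 2π/N = 1.2209 × 10³ s ≈ 1.22 × 10³ s.

1.22 × 10³ s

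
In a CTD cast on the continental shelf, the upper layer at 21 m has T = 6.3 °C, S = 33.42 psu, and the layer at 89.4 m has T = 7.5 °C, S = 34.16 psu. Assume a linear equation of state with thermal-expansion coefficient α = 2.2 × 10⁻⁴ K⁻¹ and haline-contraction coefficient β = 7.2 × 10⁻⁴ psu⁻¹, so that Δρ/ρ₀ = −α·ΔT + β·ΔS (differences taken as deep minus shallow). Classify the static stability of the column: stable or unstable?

ΔT = 7.5 − 6.3 = +1.2 K and ΔS = 34.16 − 33.42 = +0.74 psu (deep − shallow).
−αΔT = -2.64 × 10⁻⁴; βΔS = 5.328 × 10⁻⁴; sum Δρ/ρ₀ = 2.688 × 10⁻⁴.
Δρ/ρ₀ > 0, so Δρ > 0: deeper water is denser → statically stable.

stable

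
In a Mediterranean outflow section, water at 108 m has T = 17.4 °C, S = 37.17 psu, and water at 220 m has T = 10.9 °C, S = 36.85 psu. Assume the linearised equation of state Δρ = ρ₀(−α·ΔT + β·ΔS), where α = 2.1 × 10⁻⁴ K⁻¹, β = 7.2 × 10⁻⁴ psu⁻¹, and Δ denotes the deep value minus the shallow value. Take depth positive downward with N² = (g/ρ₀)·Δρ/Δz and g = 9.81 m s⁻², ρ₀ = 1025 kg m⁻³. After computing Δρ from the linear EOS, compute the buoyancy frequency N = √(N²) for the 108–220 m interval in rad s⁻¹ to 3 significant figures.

9.97 × 10⁻³ rad s⁻¹

ΔT = -6.5 K, ΔS = -0.32 psu (deep − shallow).
Δρ/ρ₀ = −αΔT + βΔS = 1.365 × 10⁻³ − 2.304 × 10⁻⁴ = 1.1346 × 10⁻³, so Δρ ≈ 1.163 kg m⁻³.
N² = (g/ρ₀)·Δρ/Δz = g·(Δρ/ρ₀)/Δz = 9.81 × 1.1346 × 10⁻³ / 112 = 9.9379 × 10⁻⁵ s⁻².
N = √(9.9379 × 10⁻⁵) = 9.9689 × 10⁻³ rad s⁻¹ ≈ 9.97 × 10⁻³ rad s⁻¹.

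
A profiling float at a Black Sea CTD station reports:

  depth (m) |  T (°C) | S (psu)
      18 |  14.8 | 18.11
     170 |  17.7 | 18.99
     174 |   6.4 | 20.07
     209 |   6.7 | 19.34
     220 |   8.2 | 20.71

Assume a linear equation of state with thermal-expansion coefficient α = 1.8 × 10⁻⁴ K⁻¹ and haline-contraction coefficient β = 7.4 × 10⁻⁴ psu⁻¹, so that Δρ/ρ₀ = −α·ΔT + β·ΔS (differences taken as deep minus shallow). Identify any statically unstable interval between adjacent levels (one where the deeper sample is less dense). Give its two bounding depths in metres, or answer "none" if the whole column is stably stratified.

174–209 m

Evaluate Δρ/ρ₀ = −αΔT + βΔS across each adjacent pair:
  18–170 m: −αΔT+βΔS = −(1.8 × 10⁻⁴)(+2.9)+(7.4 × 10⁻⁴)(+0.88) = 1.3 × 10⁻⁴ → stable
  170–174 m: −αΔT+βΔS = −(1.8 × 10⁻⁴)(-11.3)+(7.4 × 10⁻⁴)(+1.08) = 2.8 × 10⁻³ → stable
  174–209 m: −αΔT+βΔS = −(1.8 × 10⁻⁴)(+0.3)+(7.4 × 10⁻⁴)(-0.73) = -5.9 × 10⁻⁴ → UNSTABLE
  209–220 m: −αΔT+βΔS = −(1.8 × 10⁻⁴)(+1.5)+(7.4 × 10⁻⁴)(+1.37) = 7.4 × 10⁻⁴ → stable
The 174–209 m interval has Δρ < 0: lighter water underlies denser water.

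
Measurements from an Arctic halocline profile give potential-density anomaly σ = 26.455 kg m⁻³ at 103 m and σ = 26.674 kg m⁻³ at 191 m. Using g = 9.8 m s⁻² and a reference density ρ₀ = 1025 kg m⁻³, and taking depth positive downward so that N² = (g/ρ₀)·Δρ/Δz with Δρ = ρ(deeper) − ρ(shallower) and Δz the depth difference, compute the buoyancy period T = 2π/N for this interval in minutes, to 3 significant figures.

21.5 min

Δρ = 1026.674 − 1026.455 = 0.219 kg m⁻³ over Δz = 191 − 103 = 88 m.
N² = (9.8/1025) × (0.219/88) = 2.3794 × 10⁻⁵ s⁻².
N = √(2.3794 × 10⁻⁵) = 4.8779 × 10⁻³ rad s⁻¹, so T = 2π/N = 1.2881 × 10³ s = 21.468 min ≈ 21.5 min.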